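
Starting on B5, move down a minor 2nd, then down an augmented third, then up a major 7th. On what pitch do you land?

E6

Down a minor second from B5: A#5 (1 semitone down).
An augmented third down from A#5 is F5.
A major seventh up from F5 is E6.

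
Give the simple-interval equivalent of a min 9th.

minor second

Take out an octave (7 from the number): 9 − 7 = 2.
That makes a minor ninth a compound minor second — an octave plus a minor second.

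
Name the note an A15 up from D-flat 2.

For a fifteenth the letter name doesn't change: still D, two octaves up.
An augmented fifteenth is 25 semitones; 25 semitones up from Db2 gives D4.

D 4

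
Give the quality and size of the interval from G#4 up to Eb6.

G to E spans six letter names (G-A-B-C-D-E), plus an octave, so the interval is some kind of thirteenth.
G#4 to Eb6 spans 19 semitones — two semitones narrower than the major thirteenth (21) — giving a diminished thirteenth.
(Equivalently, a compound diminished sixth: a diminished sixth plus an octave.)

d13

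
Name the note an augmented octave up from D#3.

The letter stays D (same as the start), shifted an octave up.
An augmented octave is 13 semitones; 13 semitones up from D#3 gives D##4.

D##4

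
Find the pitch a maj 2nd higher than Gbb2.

Abb2

The second takes the letter from G up to A.
Moving 2 semitones up from Gbb2 (the size of a major second) reaches Abb2.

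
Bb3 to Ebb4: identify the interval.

B to E spans four letter names (B-C-D-E) — that makes it a fourth of some quality.
The perfect fourth is 5 semitones; here we have 4, one semitone narrower: diminished.

d4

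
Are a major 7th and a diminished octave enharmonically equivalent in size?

Yes

A major seventh spans 11 semitones, and a diminished octave also spans 11 semitones — they're enharmonic.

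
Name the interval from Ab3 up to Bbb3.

A to B spans two letter names (A-B) — that makes it a second of some quality.
Ab3 to Bbb3 is 1 semitone, a half step short of the major second (2), so this is minor.

minor second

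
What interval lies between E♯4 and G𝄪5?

E to G spans three letter names (E-F-G), plus an octave: a tenth.
E#4 to G##5 is 16 semitones, matching the major tenth exactly, so the quality is major.
(Equivalently, a compound major third: a major third plus an octave.)

major tenth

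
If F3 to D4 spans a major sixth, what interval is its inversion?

minor third

Interval numbers invert to sum to nine: 6 + 3 = 9, so a sixth inverts to a third.
Quality inverts too: major becomes minor. That makes the inversion a minor third.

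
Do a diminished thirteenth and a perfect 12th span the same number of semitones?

Both span 19 semitones: a diminished thirteenth and a perfect twelfth are the same chromatic distance.

Yes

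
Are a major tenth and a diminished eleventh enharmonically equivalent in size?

A major tenth = 16 semitones = a diminished eleventh; enharmonically equal.

Yes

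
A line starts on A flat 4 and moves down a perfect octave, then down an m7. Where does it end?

B flat 2

Ab4 down a perfect octave → Ab3 (12 semitones).
Ab3 down a minor seventh → Bb2 (10 semitones).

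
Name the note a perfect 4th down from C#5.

G#4

Counting four letter names down from C lands on G.
A perfect fourth spans 5 semitones, so from C#5 the target pitch is G#4.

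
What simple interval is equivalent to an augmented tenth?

Take out an octave (7 from the number): 10 − 7 = 3.
Quality carries through unchanged, so the simple form is an augmented third.

augmented 3rd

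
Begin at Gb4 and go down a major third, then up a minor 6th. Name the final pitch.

Cbb5

Down a major third from Gb4: Ebb4 (4 semitones down).
A minor sixth up from Ebb4 is Cbb5.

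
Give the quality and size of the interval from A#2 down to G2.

augmented second

Descending from A#2 to G2 is the same interval as ascending G2 to A#2.
G to A spans two letter names (G-A) — that makes it a second of some quality.
G2 to A#2 spans 3 semitones — one semitone wider than the major second (2) — giving an augmented second.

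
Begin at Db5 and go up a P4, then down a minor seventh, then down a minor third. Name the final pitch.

Db5 up a perfect fourth → Gb5 (5 semitones).
A minor seventh down from Gb5 is Ab4.
A minor third down from Ab4 is F4.

F4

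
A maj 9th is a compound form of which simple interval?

major second

Each octave removed subtracts seven from the number: 9 − 7 = 2.
Quality carries through unchanged, so the simple form is a major second.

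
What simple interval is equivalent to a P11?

Subtracting seven from the interval number removes an octave: 11 − 7 = 4.
That makes a perfect eleventh a compound perfect fourth — an octave plus a perfect fourth.

perfect 4th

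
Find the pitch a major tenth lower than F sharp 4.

Three letters down from F (plus an octave) reaches D.
A major tenth spans 16 semitones, so from F#4 the target pitch is D3.

D 3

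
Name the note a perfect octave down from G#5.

For an octave the letter name doesn't change: still G, an octave down.
Moving 12 semitones down from G#5 (the size of a perfect octave) reaches G#4.

G#4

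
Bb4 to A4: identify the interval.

minor second

Descending from Bb4 to A4 is the same interval as ascending A4 to Bb4.
A to B spans two letter names (A-B) — that makes it a second of some quality.
At 1 semitone, A4→Bb4 falls one short of a major second: minor.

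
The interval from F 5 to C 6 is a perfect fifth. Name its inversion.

The rule of nine gives the new number: 9 − 5 = 4, so a fifth becomes a fourth.
Quality inverts too: perfect stays perfect. That makes the inversion a perfect fourth.

P4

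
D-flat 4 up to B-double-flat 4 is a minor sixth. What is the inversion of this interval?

Inverted interval numbers add to nine, so a sixth pairs with a third (6 + 3 = 9).
Quality inverts too: minor becomes major. That makes the inversion a major third.

M3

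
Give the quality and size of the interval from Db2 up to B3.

augmented thirteenth

D to B spans six letter names (D-E-F-G-A-B), plus an octave — that makes it a thirteenth of some quality.
The major thirteenth is 21 semitones; here we have 22, one semitone wider: augmented.
(Equivalently, a compound augmented sixth: an augmented sixth plus an octave.)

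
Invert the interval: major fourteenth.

m2

First reduce the compound major fourteenth to its simple form, a major seventh.
The rule of nine gives the new number: 9 − 7 = 2, so a seventh becomes a second.
Quality inverts too: major becomes minor. That makes the inversion a minor second.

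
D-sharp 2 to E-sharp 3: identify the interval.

D to E spans two letter names (D-E), plus an octave: a ninth.
The major ninth spans 14 semitones, and D#2 to E#3 is exactly 14 semitones — so this is a major ninth.
(Equivalently, a compound major second: a major second plus an octave.)

M9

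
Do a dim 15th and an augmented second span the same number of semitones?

23 semitones (diminished fifteenth) vs 3 semitones (augmented second): not equal.

No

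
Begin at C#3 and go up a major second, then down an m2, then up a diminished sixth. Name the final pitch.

A3

C#3 up a major second → D#3 (2 semitones).
A minor second down from D#3 is C##3.
C##3 up a diminished sixth → A3 (7 semitones).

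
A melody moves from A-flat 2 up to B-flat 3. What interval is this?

A to B spans two letter names (A-B), plus an octave, so the interval is some kind of ninth.
The major ninth spans 14 semitones, and Ab2 to Bb3 is exactly 14 semitones — so this is a major ninth.
(Equivalently, a compound major second: a major second plus an octave.)

M9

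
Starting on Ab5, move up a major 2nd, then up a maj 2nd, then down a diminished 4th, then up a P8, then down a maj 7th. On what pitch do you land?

Ab5 up a major second → Bb5 (2 semitones).
Bb5 up a major second → C6 (2 semitones).
Down a diminished fourth from C6: G#5 (4 semitones down).
A perfect octave up from G#5 is G#6.
G#6 down a major seventh → A5 (11 semitones).

A5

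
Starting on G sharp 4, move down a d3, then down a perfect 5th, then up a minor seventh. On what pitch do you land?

Down a diminished third from G#4: E##4 (2 semitones down).
A perfect fifth down from E##4 is A##3.
A minor seventh up from A##3 is G##4.

G double-sharp 4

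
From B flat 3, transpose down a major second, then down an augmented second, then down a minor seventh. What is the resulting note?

A double-flat 2

Bb3 down a major second → Ab3 (2 semitones).
An augmented second down from Ab3 is Gbb3.
Down a minor seventh from Gbb3: Abb2 (10 semitones down).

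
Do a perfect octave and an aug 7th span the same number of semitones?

Yes

A perfect octave spans 12 semitones, and an augmented seventh also spans 12 semitones — they're enharmonic.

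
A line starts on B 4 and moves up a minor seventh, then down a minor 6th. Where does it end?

Up a minor seventh from B4: A5 (10 semitones up).
Down a minor sixth from A5: C#5 (8 semitones down).

C sharp 5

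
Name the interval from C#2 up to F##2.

C to F spans four letter names (C-D-E-F), so the interval is some kind of fourth.
C#2 to F##2 spans 6 semitones — one semitone wider than the perfect fourth (5) — giving an augmented fourth.

augmented 4th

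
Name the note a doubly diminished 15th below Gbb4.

G2

The letter stays G (same as the start), shifted two octaves down.
A doubly diminished fifteenth is 22 semitones; 22 semitones down from Gbb4 gives G2.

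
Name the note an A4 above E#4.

Four letter names up from E: A.
An augmented fourth is 6 semitones; 6 semitones up from E#4 gives A##4.

A##4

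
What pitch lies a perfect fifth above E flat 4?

Counting five letter names up from E lands on B.
A perfect fifth is 7 semitones; 7 semitones up from Eb4 gives Bb4.

B flat 4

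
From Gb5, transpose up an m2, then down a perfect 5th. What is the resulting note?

Dbb5

Gb5 up a minor second → Abb5 (1 semitone).
Down a perfect fifth from Abb5: Dbb5 (7 semitones down).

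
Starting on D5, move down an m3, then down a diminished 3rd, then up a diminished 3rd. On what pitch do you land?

B4

Down a minor third from D5: B4 (3 semitones down).
A diminished third down from B4 is G##4.
G##4 up a diminished third → B4 (2 semitones).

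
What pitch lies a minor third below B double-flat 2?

Three letter names down from B: G.
Moving 3 semitones down from Bbb2 (the size of a minor third) reaches Gb2.

G flat 2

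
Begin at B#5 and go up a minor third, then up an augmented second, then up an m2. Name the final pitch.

F##6

B#5 up a minor third → D#6 (3 semitones).
An augmented second up from D#6 is E##6.
A minor second up from E##6 is F##6.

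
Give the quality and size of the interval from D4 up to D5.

D to D is the same letter name, plus an octave: an octave.
D4 to D5 is 12 semitones, matching the perfect octave exactly, so the quality is perfect.

perfect octave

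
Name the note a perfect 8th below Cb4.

For an octave the letter name doesn't change: still C, an octave down.
Moving 12 semitones down from Cb4 (the size of a perfect octave) reaches Cb3.

Cb3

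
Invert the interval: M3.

Inverted interval numbers add to nine, so a third pairs with a sixth (3 + 6 = 9).
Quality inverts too: major becomes minor. That makes the inversion a minor sixth.

minor sixth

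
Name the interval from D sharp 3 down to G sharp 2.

Descending from D#3 to G#2 is the same interval as ascending G#2 to D#3.
G to D spans five letter names (G-A-B-C-D) — that makes it a fifth of some quality.
The perfect fifth spans 7 semitones, and G#2 to D#3 is exactly 7 semitones — so this is a perfect fifth.

perfect fifth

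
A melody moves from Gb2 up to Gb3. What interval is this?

perfect octave

G to G is the same letter name, plus an octave: an octave.
The perfect octave spans 12 semitones, and Gb2 to Gb3 is exactly 12 semitones — so this is a perfect octave.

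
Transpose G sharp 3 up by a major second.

A sharp 3

Two letter names up from G: A.
A major second spans 2 semitones, so from G#3 the target pitch is A#3.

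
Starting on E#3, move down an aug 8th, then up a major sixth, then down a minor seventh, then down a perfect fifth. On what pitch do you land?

Down an augmented octave from E#3: E2 (13 semitones down).
A major sixth up from E2 is C#3.
C#3 down a minor seventh → D#2 (10 semitones).
D#2 down a perfect fifth → G#1 (7 semitones).

G#1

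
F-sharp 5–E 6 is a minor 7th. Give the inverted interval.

M2

Inverted interval numbers add to nine, so a seventh pairs with a second (7 + 2 = 9).
The quality also flips — minor becomes major — giving a major second.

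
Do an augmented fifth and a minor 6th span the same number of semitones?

Yes

An augmented fifth spans 8 semitones, and a minor sixth also spans 8 semitones — they're enharmonic.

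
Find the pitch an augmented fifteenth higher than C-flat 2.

C 4

The letter stays C (same as the start), shifted two octaves up.
An augmented fifteenth spans 25 semitones, so from Cb2 the target pitch is C4.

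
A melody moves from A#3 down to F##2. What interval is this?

minor 10th

Descending from A#3 to F##2 is the same interval as ascending F##2 to A#3.
F to A spans three letter names (F-G-A), plus an octave — that makes it a tenth of some quality.
A major tenth would be 16 semitones, but F##2 to A#3 is 15 — one semitone narrower, making it a minor tenth.
(Equivalently, a compound minor third: a minor third plus an octave.)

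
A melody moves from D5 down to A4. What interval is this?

P4

Descending from D5 to A4 is the same interval as ascending A4 to D5.
A to D spans four letter names (A-B-C-D) — that makes it a fourth of some quality.
The perfect fourth spans 5 semitones, and A4 to D5 is exactly 5 semitones — so this is a perfect fourth.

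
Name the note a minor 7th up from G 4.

Counting seven letter names up from G lands on F.
A minor seventh spans 10 semitones, so from G4 the target pitch is F5.

F 5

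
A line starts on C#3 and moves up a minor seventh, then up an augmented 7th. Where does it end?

A minor seventh up from C#3 is B3.
An augmented seventh up from B3 is A##4.

A##4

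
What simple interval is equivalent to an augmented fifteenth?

augmented octave

Take out an octave (7 from the number): 15 − 7 = 8.
Quality carries through unchanged, so the simple form is an augmented octave.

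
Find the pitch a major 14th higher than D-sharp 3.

C-double-sharp 5

Counting seven letter names plus an octave up from D lands on C.
A major fourteenth is 23 semitones; 23 semitones up from D#3 gives C##5.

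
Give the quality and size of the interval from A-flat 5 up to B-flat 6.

major ninth

A to B spans two letter names (A-B), plus an octave: a ninth.
Ab5 to Bb6 is 14 semitones, matching the major ninth exactly, so the quality is major.
(Equivalently, a compound major second: a major second plus an octave.)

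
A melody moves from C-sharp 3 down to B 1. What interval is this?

Descending from C#3 to B1 is the same interval as ascending B1 to C#3.
B to C spans two letter names (B-C), plus an octave: a ninth.
Counting semitones, B1→C#3 is 14, which is the major ninth.
(Equivalently, a compound major second: a major second plus an octave.)

major ninth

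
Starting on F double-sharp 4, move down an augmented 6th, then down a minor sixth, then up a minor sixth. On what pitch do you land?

A 3

An augmented sixth down from F##4 is A3.
A minor sixth down from A3 is C#3.
C#3 up a minor sixth → A3 (8 semitones).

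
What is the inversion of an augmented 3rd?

The rule of nine gives the new number: 9 − 3 = 6, so a third becomes a sixth.
And augmented becomes diminished under inversion, so we get a diminished sixth.

diminished sixth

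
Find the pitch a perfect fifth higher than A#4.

E#5

Five letter names up from A: E.
A perfect fifth is 7 semitones; 7 semitones up from A#4 gives E#5.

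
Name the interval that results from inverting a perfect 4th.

Interval numbers invert to sum to nine: 4 + 5 = 9, so a fourth inverts to a fifth.
And perfect stays perfect under inversion, so we get a perfect fifth.

P5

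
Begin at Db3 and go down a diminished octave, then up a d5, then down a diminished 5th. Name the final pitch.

D2

Down a diminished octave from Db3: D2 (11 semitones down).
A diminished fifth up from D2 is Ab2.
A diminished fifth down from Ab2 is D2.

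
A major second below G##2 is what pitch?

F##2

Two letter names down from G: F.
Moving 2 semitones down from G##2 (the size of a major second) reaches F##2.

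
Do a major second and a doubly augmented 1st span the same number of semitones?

Yes

A major second spans 2 semitones, and a doubly augmented unison also spans 2 semitones — they're enharmonic.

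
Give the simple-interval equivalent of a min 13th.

Take out an octave (7 from the number): 13 − 7 = 6.
So a minor thirteenth is an octave plus a minor sixth. The quality is unchanged.

minor sixth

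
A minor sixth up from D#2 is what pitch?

B2

Six letter names up from D: B.
A minor sixth is 8 semitones; 8 semitones up from D#2 gives B2.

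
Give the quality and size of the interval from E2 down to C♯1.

Descending from E2 to C#1 is the same interval as ascending C#1 to E2.
C to E spans three letter names (C-D-E), plus an octave: a tenth.
A major tenth would be 16 semitones, but C#1 to E2 is 15 — one semitone narrower, making it a minor tenth.
(Equivalently, a compound minor third: a minor third plus an octave.)

m10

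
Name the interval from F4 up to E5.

F to E spans seven letter names (F-G-A-B-C-D-E) — that makes it a seventh of some quality.
Counting semitones, F4→E5 is 11, which is the major seventh.

major 7th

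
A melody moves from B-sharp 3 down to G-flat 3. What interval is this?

Descending from B#3 to Gb3 is the same interval as ascending Gb3 to B#3.
G to B spans three letter names (G-A-B): a third.
A major third would be 4 semitones; Gb3 to B#3 is 6, two semitones wider, so the interval is doubly augmented.

doubly augmented 3rd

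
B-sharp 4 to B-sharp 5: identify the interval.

perfect octave

B to B is the same letter name, plus an octave: an octave.
B#4 to B#5 is 12 semitones, matching the perfect octave exactly, so the quality is perfect.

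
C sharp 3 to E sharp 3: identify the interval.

C to E spans three letter names (C-D-E) — that makes it a third of some quality.
The major third spans 4 semitones, and C#3 to E#3 is exactly 4 semitones — so this is a major third.

major third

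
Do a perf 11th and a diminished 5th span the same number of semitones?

17 semitones (perfect eleventh) vs 6 semitones (diminished fifth): not equal.

No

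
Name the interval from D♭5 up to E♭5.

major second

D to E spans two letter names (D-E) — that makes it a second of some quality.
Db5 to Eb5 is 2 semitones, matching the major second exactly, so the quality is major.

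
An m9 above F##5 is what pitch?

The ninth's letter: F up two letter names plus an octave → G.
Moving 13 semitones up from F##5 (the size of a minor ninth) reaches G#6.

G#6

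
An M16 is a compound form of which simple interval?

Subtracting seven from the interval number removes an octave: 16 − 14 = 2.
Quality carries through unchanged, so the simple form is a major second.

major 2nd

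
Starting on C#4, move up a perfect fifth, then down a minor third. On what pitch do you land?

E#4

C#4 up a perfect fifth → G#4 (7 semitones).
A minor third down from G#4 is E#4.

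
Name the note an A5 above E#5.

Counting five letter names up from E lands on B.
An augmented fifth spans 8 semitones, so from E#5 the target pitch is B##5.

B##5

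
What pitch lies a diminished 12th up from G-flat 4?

The twelfth's letter: G up five letter names plus an octave → D.
A diminished twelfth is 18 semitones; 18 semitones up from Gb4 gives Dbb6.

D-double-flat 6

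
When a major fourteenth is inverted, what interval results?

minor 2nd

First reduce the compound major fourteenth to its simple form, a major seventh.
The rule of nine gives the new number: 9 − 7 = 2, so a seventh becomes a second.
Quality inverts too: major becomes minor. That makes the inversion a minor second.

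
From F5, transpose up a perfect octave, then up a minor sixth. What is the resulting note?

A perfect octave up from F5 is F6.
Up a minor sixth from F6: Db7 (8 semitones up).

Db7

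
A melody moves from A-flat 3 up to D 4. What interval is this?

augmented fourth

A to D spans four letter names (A-B-C-D), so the interval is some kind of fourth.
The perfect fourth is 5 semitones; here we have 6, one semitone wider: augmented.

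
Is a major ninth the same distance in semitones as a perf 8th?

14 semitones (major ninth) vs 12 semitones (perfect octave): not equal.

No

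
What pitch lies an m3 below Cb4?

Ab3

The third takes the letter from C down to A.
Moving 3 semitones down from Cb4 (the size of a minor third) reaches Ab3.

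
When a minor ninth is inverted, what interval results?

M7

First reduce the compound minor ninth to its simple form, a minor second.
Interval numbers invert to sum to nine: 2 + 7 = 9, so a second inverts to a seventh.
And minor becomes major under inversion, so we get a major seventh.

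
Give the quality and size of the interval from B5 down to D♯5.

minor sixth

Descending from B5 to D#5 is the same interval as ascending D#5 to B5.
D to B spans six letter names (D-E-F-G-A-B): a sixth.
At 8 semitones, D#5→B5 falls one short of a major sixth: minor.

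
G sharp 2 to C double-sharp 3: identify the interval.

augmented fourth

G to C spans four letter names (G-A-B-C), so the interval is some kind of fourth.
G#2 to C##3 spans 6 semitones — one semitone wider than the perfect fourth (5) — giving an augmented fourth.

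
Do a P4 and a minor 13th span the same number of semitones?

A perfect fourth spans 5 semitones; a minor thirteenth spans 20 semitones. They differ by 15.

No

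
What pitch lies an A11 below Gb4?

Dbb3

Four letters down from G (plus an octave) reaches D.
Moving 18 semitones down from Gb4 (the size of an augmented eleventh) reaches Dbb3.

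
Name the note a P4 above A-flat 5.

The fourth takes the letter from A up to D.
A perfect fourth spans 5 semitones, so from Ab5 the target pitch is Db6.

D-flat 6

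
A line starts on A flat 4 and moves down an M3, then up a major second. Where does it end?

A major third down from Ab4 is Fb4.
Up a major second from Fb4: Gb4 (2 semitones up).

G flat 4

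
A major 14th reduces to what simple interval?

Each octave removed subtracts seven from the number: 14 − 7 = 7.
Quality carries through unchanged, so the simple form is a major seventh.

major seventh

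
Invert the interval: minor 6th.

major 3rd

Interval numbers invert to sum to nine: 6 + 3 = 9, so a sixth inverts to a third.
The quality also flips — minor becomes major — giving a major third.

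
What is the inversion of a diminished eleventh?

First reduce the compound diminished eleventh to its simple form, a diminished fourth.
Inverted interval numbers add to nine, so a fourth pairs with a fifth (4 + 5 = 9).
And diminished becomes augmented under inversion, so we get an augmented fifth.

augmented 5th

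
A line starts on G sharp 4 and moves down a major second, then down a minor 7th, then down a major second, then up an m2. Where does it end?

Down a major second from G#4: F#4 (2 semitones down).
A minor seventh down from F#4 is G#3.
G#3 down a major second → F#3 (2 semitones).
Up a minor second from F#3: G3 (1 semitone up).

G 3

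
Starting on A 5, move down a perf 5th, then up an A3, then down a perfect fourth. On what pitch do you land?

Down a perfect fifth from A5: D5 (7 semitones down).
An augmented third up from D5 is F##5.
F##5 down a perfect fourth → C##5 (5 semitones).

C double-sharp 5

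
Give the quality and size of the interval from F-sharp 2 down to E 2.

Descending from F#2 to E2 is the same interval as ascending E2 to F#2.
E to F spans two letter names (E-F) — that makes it a second of some quality.
E2 to F#2 is 2 semitones, matching the major second exactly, so the quality is major.

major second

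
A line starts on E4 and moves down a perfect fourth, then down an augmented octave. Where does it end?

Bb2

E4 down a perfect fourth → B3 (5 semitones).
B3 down an augmented octave → Bb2 (13 semitones).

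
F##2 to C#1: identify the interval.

Descending from F##2 to C#1 is the same interval as ascending C#1 to F##2.
C to F spans four letter names (C-D-E-F), plus an octave: an eleventh.
C#1 to F##2 spans 18 semitones — one semitone wider than the perfect eleventh (17) — giving an augmented eleventh.
(Equivalently, a compound augmented fourth: an augmented fourth plus an octave.)

augmented 11th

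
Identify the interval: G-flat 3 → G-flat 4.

G to G is the same letter name, plus an octave — that makes it an octave of some quality.
Gb3 to Gb4 is 12 semitones, matching the perfect octave exactly, so the quality is perfect.

perfect 8th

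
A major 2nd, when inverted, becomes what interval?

m7

Interval numbers invert to sum to nine: 2 + 7 = 9, so a second inverts to a seventh.
The quality also flips — major becomes minor — giving a minor seventh.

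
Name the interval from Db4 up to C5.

M7

D to C spans seven letter names (D-E-F-G-A-B-C): a seventh.
Db4 to C5 is 11 semitones, matching the major seventh exactly, so the quality is major.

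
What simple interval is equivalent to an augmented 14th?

Each octave removed subtracts seven from the number: 14 − 7 = 7.
So an augmented fourteenth is an octave plus an augmented seventh. The quality is unchanged.

augmented 7th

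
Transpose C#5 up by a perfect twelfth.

G#6

Counting five letter names plus an octave up from C lands on G.
A perfect twelfth spans 19 semitones, so from C#5 the target pitch is G#6.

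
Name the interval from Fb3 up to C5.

F to C spans five letter names (F-G-A-B-C), plus an octave, so the interval is some kind of twelfth.
A perfect twelfth would be 19 semitones; Fb3 to C5 is 20, one semitone wider, so the interval is augmented.
(Equivalently, a compound augmented fifth: an augmented fifth plus an octave.)

augmented twelfth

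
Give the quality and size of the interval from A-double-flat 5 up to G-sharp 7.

A to G spans seven letter names (A-B-C-D-E-F-G), plus an octave: a fourteenth.
A major fourteenth would be 23 semitones; Abb5 to G#7 is 25, two semitones wider, so the interval is doubly augmented.
(Equivalently, a compound doubly augmented seventh: a doubly augmented seventh plus an octave.)

doubly augmented fourteenth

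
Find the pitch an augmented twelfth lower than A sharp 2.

D 1

Counting five letter names plus an octave down from A lands on D.
An augmented twelfth is 20 semitones; 20 semitones down from A#2 gives D1.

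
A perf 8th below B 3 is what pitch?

B 2

An octave keeps the letter name B, an octave down from B.
A perfect octave is 12 semitones; 12 semitones down from B3 gives B2.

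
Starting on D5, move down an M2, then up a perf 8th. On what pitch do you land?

C6

A major second down from D5 is C5.
Up a perfect octave from C5: C6 (12 semitones up).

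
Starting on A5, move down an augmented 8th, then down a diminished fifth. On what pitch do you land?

Down an augmented octave from A5: Ab4 (13 semitones down).
Ab4 down a diminished fifth → D4 (6 semitones).

D4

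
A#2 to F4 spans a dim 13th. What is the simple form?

Subtracting seven from the interval number removes an octave: 13 − 7 = 6.
That makes a diminished thirteenth a compound diminished sixth — an octave plus a diminished sixth.

diminished 6th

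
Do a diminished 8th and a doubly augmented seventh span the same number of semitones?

No

A diminished octave is 11 semitones but a doubly augmented seventh is 13 semitones — different sizes.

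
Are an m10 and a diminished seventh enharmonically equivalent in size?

No

A minor tenth spans 15 semitones; a diminished seventh spans 9 semitones. They differ by 6.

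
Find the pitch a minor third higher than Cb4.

Ebb4

Counting three letter names up from C lands on E.
A minor third spans 3 semitones, so from Cb4 the target pitch is Ebb4.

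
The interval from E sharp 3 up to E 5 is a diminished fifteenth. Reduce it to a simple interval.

d8

Take out an octave (7 from the number): 15 − 7 = 8.
Quality carries through unchanged, so the simple form is a diminished octave.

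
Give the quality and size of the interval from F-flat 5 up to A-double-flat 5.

F to A spans three letter names (F-G-A) — that makes it a third of some quality.
Fb5 to Abb5 is 3 semitones, a half step short of the major third (4), so this is minor.

minor 3rd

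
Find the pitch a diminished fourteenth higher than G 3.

F flat 5

Counting seven letter names plus an octave up from G lands on F.
A diminished fourteenth is 21 semitones; 21 semitones up from G3 gives Fb5.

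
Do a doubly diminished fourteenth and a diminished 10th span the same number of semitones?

A doubly diminished fourteenth spans 20 semitones; a diminished tenth spans 14 semitones. They differ by 6.

No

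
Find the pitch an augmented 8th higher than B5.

An octave keeps the letter name B, an octave up from B.
An augmented octave is 13 semitones; 13 semitones up from B5 gives B#6.

B#6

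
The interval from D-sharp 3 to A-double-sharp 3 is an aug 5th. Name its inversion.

diminished 4th

Interval numbers invert to sum to nine: 5 + 4 = 9, so a fifth inverts to a fourth.
The quality also flips — augmented becomes diminished — giving a diminished fourth.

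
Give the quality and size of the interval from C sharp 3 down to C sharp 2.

P8

Descending from C#3 to C#2 is the same interval as ascending C#2 to C#3.
C to C is the same letter name, plus an octave: an octave.
Counting semitones, C#2→C#3 is 12, which is the perfect octave.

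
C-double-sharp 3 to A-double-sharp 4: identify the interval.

C to A spans six letter names (C-D-E-F-G-A), plus an octave: a thirteenth.
Counting semitones, C##3→A##4 is 21, which is the major thirteenth.
(Equivalently, a compound major sixth: a major sixth plus an octave.)

major thirteenth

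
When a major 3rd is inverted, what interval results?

m6

The rule of nine gives the new number: 9 − 3 = 6, so a third becomes a sixth.
And major becomes minor under inversion, so we get a minor sixth.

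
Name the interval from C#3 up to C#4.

C to C is the same letter name, plus an octave: an octave.
Counting semitones, C#3→C#4 is 12, which is the perfect octave.

perfect octave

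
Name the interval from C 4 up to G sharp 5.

C to G spans five letter names (C-D-E-F-G), plus an octave: a twelfth.
A perfect twelfth would be 19 semitones; C4 to G#5 is 20, one semitone wider, so the interval is augmented.
(Equivalently, a compound augmented fifth: an augmented fifth plus an octave.)

augmented 12th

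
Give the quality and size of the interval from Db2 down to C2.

minor second

Descending from Db2 to C2 is the same interval as ascending C2 to Db2.
C to D spans two letter names (C-D) — that makes it a second of some quality.
C2 to Db2 is 1 semitone, a half step short of the major second (2), so this is minor.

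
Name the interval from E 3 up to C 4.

minor sixth

E to C spans six letter names (E-F-G-A-B-C), so the interval is some kind of sixth.
At 8 semitones, E3→C4 falls one short of a major sixth: minor.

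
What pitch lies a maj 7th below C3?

Counting seven letter names down from C lands on D.
Moving 11 semitones down from C3 (the size of a major seventh) reaches Db2.

Db2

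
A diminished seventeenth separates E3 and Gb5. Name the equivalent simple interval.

d3

Each octave removed subtracts seven from the number: 17 − 14 = 3.
So a diminished seventeenth is 2 octaves plus a diminished third. The quality is unchanged.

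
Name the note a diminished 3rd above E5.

Gb5

Counting three letter names up from E lands on G.
A diminished third spans 2 semitones, so from E5 the target pitch is Gb5.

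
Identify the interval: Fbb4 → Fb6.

augmented fifteenth

F to F is the same letter name, plus 2 octaves — that makes it a fifteenth of some quality.
A perfect fifteenth would be 24 semitones; Fbb4 to Fb6 is 25, one semitone wider, so the interval is augmented.
(Equivalently, a compound augmented octave: an augmented octave plus an octave.)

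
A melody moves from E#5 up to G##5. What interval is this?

E to G spans three letter names (E-F-G): a third.
The major third spans 4 semitones, and E#5 to G##5 is exactly 4 semitones — so this is a major third.

M3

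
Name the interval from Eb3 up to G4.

E to G spans three letter names (E-F-G), plus an octave: a tenth.
Eb3 to G4 is 16 semitones, matching the major tenth exactly, so the quality is major.
(Equivalently, a compound major third: a major third plus an octave.)

major 10th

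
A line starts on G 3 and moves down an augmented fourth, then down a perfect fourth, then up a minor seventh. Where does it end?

G flat 3

G3 down an augmented fourth → Db3 (6 semitones).
Down a perfect fourth from Db3: Ab2 (5 semitones down).
Ab2 up a minor seventh → Gb3 (10 semitones).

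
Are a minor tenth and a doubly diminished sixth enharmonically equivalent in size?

No

A minor tenth spans 15 semitones; a doubly diminished sixth spans 6 semitones. They differ by 9.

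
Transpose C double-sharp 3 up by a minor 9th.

The ninth's letter: C up two letter names plus an octave → D.
Moving 13 semitones up from C##3 (the size of a minor ninth) reaches D#4.

D sharp 4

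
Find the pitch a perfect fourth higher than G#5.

Four letter names up from G: C.
A perfect fourth spans 5 semitones, so from G#5 the target pitch is C#6.

C#6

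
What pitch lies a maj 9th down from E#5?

D#4

Two letters down from E (plus an octave) reaches D.
A major ninth spans 14 semitones, so from E#5 the target pitch is D#4.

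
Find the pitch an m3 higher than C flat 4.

Counting three letter names up from C lands on E.
A minor third spans 3 semitones, so from Cb4 the target pitch is Ebb4.

E double-flat 4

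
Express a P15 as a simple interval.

perfect 8th

Subtracting seven from the interval number removes an octave: 15 − 7 = 8.
Quality carries through unchanged, so the simple form is a perfect octave.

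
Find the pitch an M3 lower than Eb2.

Cb2

The third takes the letter from E down to C.
A major third spans 4 semitones, so from Eb2 the target pitch is Cb2.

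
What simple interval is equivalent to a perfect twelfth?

perfect 5th

Subtracting seven from the interval number removes an octave: 12 − 7 = 5.
That makes a perfect twelfth a compound perfect fifth — an octave plus a perfect fifth.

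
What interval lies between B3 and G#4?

B to G spans six letter names (B-C-D-E-F-G), so the interval is some kind of sixth.
Counting semitones, B3→G#4 is 9, which is the major sixth.

major 6th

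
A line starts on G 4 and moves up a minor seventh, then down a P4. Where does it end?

A minor seventh up from G4 is F5.
F5 down a perfect fourth → C5 (5 semitones).

C 5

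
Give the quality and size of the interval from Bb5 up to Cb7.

minor ninth

B to C spans two letter names (B-C), plus an octave: a ninth.
At 13 semitones, Bb5→Cb7 falls one short of a major ninth: minor.
(Equivalently, a compound minor second: a minor second plus an octave.)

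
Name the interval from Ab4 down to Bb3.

m7

Descending from Ab4 to Bb3 is the same interval as ascending Bb3 to Ab4.
B to A spans seven letter names (B-C-D-E-F-G-A), so the interval is some kind of seventh.
Bb3 to Ab4 is 10 semitones, a half step short of the major seventh (11), so this is minor.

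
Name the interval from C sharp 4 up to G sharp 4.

C to G spans five letter names (C-D-E-F-G): a fifth.
C#4 to G#4 is 7 semitones, matching the perfect fifth exactly, so the quality is perfect.

perfect fifth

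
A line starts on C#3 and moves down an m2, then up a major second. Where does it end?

A minor second down from C#3 is B#2.
Up a major second from B#2: C##3 (2 semitones up).

C##3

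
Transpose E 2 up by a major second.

The second takes the letter from E up to F.
Moving 2 semitones up from E2 (the size of a major second) reaches F#2.

F-sharp 2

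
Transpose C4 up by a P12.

Counting five letter names plus an octave up from C lands on G.
Moving 19 semitones up from C4 (the size of a perfect twelfth) reaches G5.

G5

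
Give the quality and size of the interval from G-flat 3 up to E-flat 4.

G to E spans six letter names (G-A-B-C-D-E) — that makes it a sixth of some quality.
Gb3 to Eb4 is 9 semitones, matching the major sixth exactly, so the quality is major.

major 6th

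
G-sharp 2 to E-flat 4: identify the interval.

G to E spans six letter names (G-A-B-C-D-E), plus an octave, so the interval is some kind of thirteenth.
The major thirteenth is 21 semitones; here we have 19, two semitones narrower: diminished.
(Equivalently, a compound diminished sixth: a diminished sixth plus an octave.)

d13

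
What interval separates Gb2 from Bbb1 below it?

Descending from Gb2 to Bbb1 is the same interval as ascending Bbb1 to Gb2.
B to G spans six letter names (B-C-D-E-F-G), so the interval is some kind of sixth.
Counting semitones, Bbb1→Gb2 is 9, which is the major sixth.

major sixth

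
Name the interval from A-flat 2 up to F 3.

A to F spans six letter names (A-B-C-D-E-F) — that makes it a sixth of some quality.
The major sixth spans 9 semitones, and Ab2 to F3 is exactly 9 semitones — so this is a major sixth.

major 6th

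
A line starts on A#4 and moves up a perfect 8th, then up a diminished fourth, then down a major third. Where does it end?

Up a perfect octave from A#4: A#5 (12 semitones up).
A diminished fourth up from A#5 is D6.
Down a major third from D6: Bb5 (4 semitones down).

Bb5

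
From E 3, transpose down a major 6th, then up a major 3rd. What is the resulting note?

E3 down a major sixth → G2 (9 semitones).
A major third up from G2 is B2.

B 2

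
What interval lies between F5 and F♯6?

augmented 8th

F to F is the same letter name, plus an octave: an octave.
F5 to F#6 spans 13 semitones — one semitone wider than the perfect octave (12) — giving an augmented octave.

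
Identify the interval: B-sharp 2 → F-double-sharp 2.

perfect fourth

Descending from B#2 to F##2 is the same interval as ascending F##2 to B#2.
F to B spans four letter names (F-G-A-B): a fourth.
F##2 to B#2 is 5 semitones, matching the perfect fourth exactly, so the quality is perfect.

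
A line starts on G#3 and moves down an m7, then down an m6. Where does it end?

Down a minor seventh from G#3: A#2 (10 semitones down).
A#2 down a minor sixth → C##2 (8 semitones).

C##2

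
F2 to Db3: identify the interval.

m6

F to D spans six letter names (F-G-A-B-C-D), so the interval is some kind of sixth.
A major sixth would be 9 semitones, but F2 to Db3 is 8 — one semitone narrower, making it a minor sixth.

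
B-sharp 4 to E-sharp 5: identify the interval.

B to E spans four letter names (B-C-D-E), so the interval is some kind of fourth.
The perfect fourth spans 5 semitones, and B#4 to E#5 is exactly 5 semitones — so this is a perfect fourth.

perfect fourth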